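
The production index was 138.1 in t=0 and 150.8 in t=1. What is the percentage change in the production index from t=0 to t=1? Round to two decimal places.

Change = (150.8 − 138.1) / 138.1 × 100
       = 12.7 / 138.1 × 100 = 9.1962%

9.20%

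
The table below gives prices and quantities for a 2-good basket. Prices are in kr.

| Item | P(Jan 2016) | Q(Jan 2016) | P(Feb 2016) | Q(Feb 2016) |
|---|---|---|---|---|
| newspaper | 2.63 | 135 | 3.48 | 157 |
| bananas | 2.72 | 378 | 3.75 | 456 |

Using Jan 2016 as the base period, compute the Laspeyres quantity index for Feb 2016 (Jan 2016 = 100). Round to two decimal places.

119.52

Laspeyres quantity index uses base-period prices as weights.
ΣP(Jan 2016)·Q(Feb 2016) = 2.63×157 + 2.72×456 = 412.91 + 1240.32 = 1653.23
ΣP(Jan 2016)·Q(Jan 2016) = 2.63×135 + 2.72×378 = 355.05 + 1028.16 = 1383.21
Index = 1653.23 / 1383.21 × 100 = 119.5213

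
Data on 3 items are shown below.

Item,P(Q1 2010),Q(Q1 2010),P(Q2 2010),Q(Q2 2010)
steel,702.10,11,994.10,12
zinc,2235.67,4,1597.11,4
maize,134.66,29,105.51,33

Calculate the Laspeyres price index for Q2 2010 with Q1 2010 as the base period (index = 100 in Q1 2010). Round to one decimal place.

99.1

Laspeyres price index uses base-period quantities as weights.
ΣP(Q2 2010)·Q(Q1 2010) = 994.10×11 + 1597.11×4 + 105.51×29 = 10935.1 + 6388.44 + 3059.79 = 20383.33
ΣP(Q1 2010)·Q(Q1 2010) = 702.10×11 + 2235.67×4 + 134.66×29 = 7723.1 + 8942.68 + 3905.14 = 20570.92
Index = 20383.33 / 20570.92 × 100 = 99.0881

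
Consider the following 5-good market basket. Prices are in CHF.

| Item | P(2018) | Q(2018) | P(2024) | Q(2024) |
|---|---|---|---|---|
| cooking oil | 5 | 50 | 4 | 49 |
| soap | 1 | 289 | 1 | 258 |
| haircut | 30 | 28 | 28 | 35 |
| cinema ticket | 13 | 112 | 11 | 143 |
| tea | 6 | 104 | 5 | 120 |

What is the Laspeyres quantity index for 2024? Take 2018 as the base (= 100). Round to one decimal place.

119.5

Laspeyres quantity index uses base-period prices as weights.
ΣP(2018)·Q(2024) = 5×49 + 1×258 + 30×35 + 13×143 + 6×120 = 245 + 258 + 1050 + 1859 + 720 = 4132
ΣP(2018)·Q(2018) = 5×50 + 1×289 + 30×28 + 13×112 + 6×104 = 250 + 289 + 840 + 1456 + 624 = 3459
Index = 4132 / 3459 × 100 = 119.4565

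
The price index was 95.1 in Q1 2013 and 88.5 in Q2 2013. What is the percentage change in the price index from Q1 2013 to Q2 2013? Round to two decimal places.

Change = (88.5 − 95.1) / 95.1 × 100
       = -6.6 / 95.1 × 100 = -6.9401%

-6.94%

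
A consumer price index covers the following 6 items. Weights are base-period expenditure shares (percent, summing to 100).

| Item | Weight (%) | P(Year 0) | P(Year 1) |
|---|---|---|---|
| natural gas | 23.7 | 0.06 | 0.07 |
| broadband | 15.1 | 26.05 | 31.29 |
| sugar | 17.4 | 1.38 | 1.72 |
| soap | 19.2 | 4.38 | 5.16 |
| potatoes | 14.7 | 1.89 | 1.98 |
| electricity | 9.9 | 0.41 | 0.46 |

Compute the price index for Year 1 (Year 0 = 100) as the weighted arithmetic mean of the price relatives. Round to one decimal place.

116.6

natural gas: 23.7 × (0.07/0.06) = 23.7 × 1.166667 = 27.6500
broadband: 15.1 × (31.29/26.05) = 15.1 × 1.201152 = 18.1374
sugar: 17.4 × (1.72/1.38) = 17.4 × 1.246377 = 21.6870
soap: 19.2 × (5.16/4.38) = 19.2 × 1.178082 = 22.6192
potatoes: 14.7 × (1.98/1.89) = 14.7 × 1.047619 = 15.4000
electricity: 9.9 × (0.46/0.41) = 9.9 × 1.121951 = 11.1073
Index = Σ wᵢ·(p₁ᵢ/p₀ᵢ) = 27.6500 + 18.1374 + 21.6870 + 22.6192 + 15.4000 + 11.1073 = 116.6008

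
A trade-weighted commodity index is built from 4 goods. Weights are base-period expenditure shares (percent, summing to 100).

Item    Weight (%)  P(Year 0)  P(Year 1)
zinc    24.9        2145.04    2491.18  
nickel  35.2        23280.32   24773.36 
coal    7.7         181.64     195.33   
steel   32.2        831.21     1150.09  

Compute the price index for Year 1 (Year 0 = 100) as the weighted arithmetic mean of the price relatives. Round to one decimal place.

zinc: 24.9 × (2491.18/2145.04) = 24.9 × 1.161368 = 28.9181
nickel: 35.2 × (24773.36/23280.32) = 35.2 × 1.064133 = 37.4575
coal: 7.7 × (195.33/181.64) = 7.7 × 1.075369 = 8.2803
steel: 32.2 × (1150.09/831.21) = 32.2 × 1.383633 = 44.5530
Index = Σ wᵢ·(p₁ᵢ/p₀ᵢ) = 28.9181 + 37.4575 + 8.2803 + 44.5530 = 119.2089

119.2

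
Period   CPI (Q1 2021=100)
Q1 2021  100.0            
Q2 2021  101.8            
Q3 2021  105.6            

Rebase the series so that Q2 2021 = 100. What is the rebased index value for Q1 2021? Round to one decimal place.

98.2

Rebased(Q1 2021) = 100.0 / 101.8 × 100 = 98.2318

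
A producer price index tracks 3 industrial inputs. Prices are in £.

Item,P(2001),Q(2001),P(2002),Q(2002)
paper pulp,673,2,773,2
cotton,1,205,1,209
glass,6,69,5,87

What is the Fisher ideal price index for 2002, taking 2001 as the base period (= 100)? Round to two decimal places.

Laspeyres component (base-period weights):
ΣP(2002)Q(2001) = 773×2 + 1×205 + 5×69 = 1546 + 205 + 345 = 2096
ΣP(2001)Q(2001) = 673×2 + 1×205 + 6×69 = 1346 + 205 + 414 = 1965
L = 2096 / 1965 × 100 = 106.6667
Paasche component (current-period weights):
ΣP(2002)Q(2002) = 773×2 + 1×209 + 5×87 = 1546 + 209 + 435 = 2190
ΣP(2001)Q(2002) = 673×2 + 1×209 + 6×87 = 1346 + 209 + 522 = 2077
P = 2190 / 2077 × 100 = 105.4405
Fisher = √(L × P) = √(106.6667 × 105.4405) = 106.0518

106.05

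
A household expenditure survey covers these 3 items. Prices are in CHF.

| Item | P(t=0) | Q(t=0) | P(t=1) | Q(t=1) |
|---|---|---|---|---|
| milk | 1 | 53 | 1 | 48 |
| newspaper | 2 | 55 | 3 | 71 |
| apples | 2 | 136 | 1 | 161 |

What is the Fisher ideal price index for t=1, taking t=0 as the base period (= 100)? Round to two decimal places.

Laspeyres component (base-period weights):
ΣP(t=1)Q(t=0) = 1×53 + 3×55 + 1×136 = 53 + 165 + 136 = 354
ΣP(t=0)Q(t=0) = 1×53 + 2×55 + 2×136 = 53 + 110 + 272 = 435
L = 354 / 435 × 100 = 81.3793
Paasche component (current-period weights):
ΣP(t=1)Q(t=1) = 1×48 + 3×71 + 1×161 = 48 + 213 + 161 = 422
ΣP(t=0)Q(t=1) = 1×48 + 2×71 + 2×161 = 48 + 142 + 322 = 512
P = 422 / 512 × 100 = 82.4219
Fisher = √(L × P) = √(81.3793 × 82.4219) = 81.8989

81.90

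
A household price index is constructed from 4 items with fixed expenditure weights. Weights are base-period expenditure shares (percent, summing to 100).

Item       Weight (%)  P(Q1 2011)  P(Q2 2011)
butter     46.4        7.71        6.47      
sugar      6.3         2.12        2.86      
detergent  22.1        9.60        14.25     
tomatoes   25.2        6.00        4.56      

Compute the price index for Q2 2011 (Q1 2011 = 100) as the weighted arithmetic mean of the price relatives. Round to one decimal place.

99.4

butter: 46.4 × (6.47/7.71) = 46.4 × 0.839170 = 38.9375
sugar: 6.3 × (2.86/2.12) = 6.3 × 1.349057 = 8.4991
detergent: 22.1 × (14.25/9.60) = 22.1 × 1.484375 = 32.8047
tomatoes: 25.2 × (4.56/6.00) = 25.2 × 0.760000 = 19.1520
Index = Σ wᵢ·(p₁ᵢ/p₀ᵢ) = 38.9375 + 8.4991 + 32.8047 + 19.1520 = 99.3932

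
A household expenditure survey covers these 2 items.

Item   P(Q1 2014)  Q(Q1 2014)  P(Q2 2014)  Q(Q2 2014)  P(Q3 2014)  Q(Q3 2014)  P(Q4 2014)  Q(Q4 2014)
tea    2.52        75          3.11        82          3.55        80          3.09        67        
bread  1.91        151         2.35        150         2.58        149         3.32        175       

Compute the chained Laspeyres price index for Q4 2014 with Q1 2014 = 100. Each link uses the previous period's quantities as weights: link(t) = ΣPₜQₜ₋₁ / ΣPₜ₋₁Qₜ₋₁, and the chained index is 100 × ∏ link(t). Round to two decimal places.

152.61

Link Q1 2014→Q2 2014:
ΣP(Q2 2014)Q(Q1 2014) = 3.11×75 + 2.35×151 = 233.25 + 354.85 = 588.1
ΣP(Q1 2014)Q(Q1 2014) = 2.52×75 + 1.91×151 = 189 + 288.41 = 477.41
link = 588.1/477.41 = 1.231855
Link Q2 2014→Q3 2014:
ΣP(Q3 2014)Q(Q2 2014) = 3.55×82 + 2.58×150 = 291.1 + 387 = 678.1
ΣP(Q2 2014)Q(Q2 2014) = 3.11×82 + 2.35×150 = 255.02 + 352.5 = 607.52
link = 678.1/607.52 = 1.116177
Link Q3 2014→Q4 2014:
ΣP(Q4 2014)Q(Q3 2014) = 3.09×80 + 3.32×149 = 247.2 + 494.68 = 741.88
ΣP(Q3 2014)Q(Q3 2014) = 3.55×80 + 2.58×149 = 284 + 384.42 = 668.42
link = 741.88/668.42 = 1.109901
Chained index = 100 × 1.231855 × 1.116177 × 1.109901 = 152.6079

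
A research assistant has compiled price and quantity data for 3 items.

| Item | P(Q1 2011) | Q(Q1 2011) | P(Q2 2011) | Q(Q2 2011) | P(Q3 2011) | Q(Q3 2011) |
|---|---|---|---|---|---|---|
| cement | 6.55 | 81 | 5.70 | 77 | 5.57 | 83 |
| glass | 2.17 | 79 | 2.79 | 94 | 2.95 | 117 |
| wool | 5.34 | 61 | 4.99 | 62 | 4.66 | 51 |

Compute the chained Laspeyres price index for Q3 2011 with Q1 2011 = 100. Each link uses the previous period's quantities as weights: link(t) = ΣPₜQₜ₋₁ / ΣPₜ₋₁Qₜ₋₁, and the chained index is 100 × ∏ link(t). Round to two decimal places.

94.52

Link Q1 2011→Q2 2011:
ΣP(Q2 2011)Q(Q1 2011) = 5.70×81 + 2.79×79 + 4.99×61 = 461.7 + 220.41 + 304.39 = 986.5
ΣP(Q1 2011)Q(Q1 2011) = 6.55×81 + 2.17×79 + 5.34×61 = 530.55 + 171.43 + 325.74 = 1027.72
link = 986.5/1027.72 = 0.959892
Link Q2 2011→Q3 2011:
ΣP(Q3 2011)Q(Q2 2011) = 5.57×77 + 2.95×94 + 4.66×62 = 428.89 + 277.3 + 288.92 = 995.11
ΣP(Q2 2011)Q(Q2 2011) = 5.70×77 + 2.79×94 + 4.99×62 = 438.9 + 262.26 + 309.38 = 1010.54
link = 995.11/1010.54 = 0.984731
Chained index = 100 × 0.959892 × 0.984731 = 94.5235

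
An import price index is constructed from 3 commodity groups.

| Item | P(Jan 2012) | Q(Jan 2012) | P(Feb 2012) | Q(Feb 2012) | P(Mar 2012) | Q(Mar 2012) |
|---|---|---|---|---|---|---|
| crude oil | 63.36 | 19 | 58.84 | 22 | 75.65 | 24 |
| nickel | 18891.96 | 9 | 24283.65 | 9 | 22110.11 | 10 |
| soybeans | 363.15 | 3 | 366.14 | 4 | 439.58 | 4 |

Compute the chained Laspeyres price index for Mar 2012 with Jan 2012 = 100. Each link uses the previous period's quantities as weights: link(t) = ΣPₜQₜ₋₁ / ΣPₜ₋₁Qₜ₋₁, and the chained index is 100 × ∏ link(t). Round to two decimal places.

117.18

Link Jan 2012→Feb 2012:
ΣP(Feb 2012)Q(Jan 2012) = 58.84×19 + 24283.65×9 + 366.14×3 = 1117.96 + 218552.85 + 1098.42 = 220769.23
ΣP(Jan 2012)Q(Jan 2012) = 63.36×19 + 18891.96×9 + 363.15×3 = 1203.84 + 170027.64 + 1089.45 = 172320.93
link = 220769.23/172320.93 = 1.281152
Link Feb 2012→Mar 2012:
ΣP(Mar 2012)Q(Feb 2012) = 75.65×22 + 22110.11×9 + 439.58×4 = 1664.3 + 198990.99 + 1758.32 = 202413.61
ΣP(Feb 2012)Q(Feb 2012) = 58.84×22 + 24283.65×9 + 366.14×4 = 1294.48 + 218552.85 + 1464.56 = 221311.89
link = 202413.61/221311.89 = 0.914608
Chained index = 100 × 1.281152 × 0.914608 = 117.1751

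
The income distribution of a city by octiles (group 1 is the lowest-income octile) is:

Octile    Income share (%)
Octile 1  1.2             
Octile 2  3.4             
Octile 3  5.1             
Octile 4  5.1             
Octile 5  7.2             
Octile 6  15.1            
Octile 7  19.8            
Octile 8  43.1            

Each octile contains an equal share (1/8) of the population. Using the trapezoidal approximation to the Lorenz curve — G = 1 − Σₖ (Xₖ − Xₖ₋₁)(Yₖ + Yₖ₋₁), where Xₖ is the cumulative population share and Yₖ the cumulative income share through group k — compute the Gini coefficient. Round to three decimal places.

0.509

Cumulative income shares Yₖ: 0.0120, 0.0460, 0.0970, 0.1480, 0.2200, 0.3710, 0.5690, 1.0000
Σ (Xₖ−Xₖ₋₁)(Yₖ+Yₖ₋₁) = (1/8)(0.0120+0.0000) + (1/8)(0.0460+0.0120) + (1/8)(0.0970+0.0460) + (1/8)(0.1480+0.0970) + (1/8)(0.2200+0.1480) + (1/8)(0.3710+0.2200) + (1/8)(0.5690+0.3710) + (1/8)(1.0000+0.5690)
  = 0.0015 + 0.0072 + 0.0179 + 0.0306 + 0.0460 + 0.0739 + 0.1175 + 0.1961 = 0.4907
G = 1 − 0.4907 = 0.5092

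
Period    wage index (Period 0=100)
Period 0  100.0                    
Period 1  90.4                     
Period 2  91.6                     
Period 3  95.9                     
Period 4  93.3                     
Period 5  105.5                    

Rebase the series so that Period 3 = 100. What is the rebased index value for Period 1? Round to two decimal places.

94.26

Rebased(Period 1) = 90.4 / 95.9 × 100 = 94.2649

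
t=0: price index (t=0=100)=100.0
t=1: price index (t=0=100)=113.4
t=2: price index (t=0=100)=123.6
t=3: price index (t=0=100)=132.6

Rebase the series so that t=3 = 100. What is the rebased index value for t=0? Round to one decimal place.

75.4

Rebased(t=0) = 100.0 / 132.6 × 100 = 75.4148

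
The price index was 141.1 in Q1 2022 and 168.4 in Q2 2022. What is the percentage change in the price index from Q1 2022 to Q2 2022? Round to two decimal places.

Change = (168.4 − 141.1) / 141.1 × 100
       = 27.3 / 141.1 × 100 = 19.3480%

19.35%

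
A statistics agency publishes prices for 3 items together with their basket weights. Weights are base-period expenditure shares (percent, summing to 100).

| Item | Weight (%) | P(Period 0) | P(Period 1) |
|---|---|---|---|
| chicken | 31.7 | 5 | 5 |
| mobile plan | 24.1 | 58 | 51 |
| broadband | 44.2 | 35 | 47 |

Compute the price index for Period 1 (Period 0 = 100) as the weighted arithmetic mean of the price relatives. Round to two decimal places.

chicken: 31.7 × (5/5) = 31.7 × 1.000000 = 31.7000
mobile plan: 24.1 × (51/58) = 24.1 × 0.879310 = 21.1914
broadband: 44.2 × (47/35) = 44.2 × 1.342857 = 59.3543
Index = Σ wᵢ·(p₁ᵢ/p₀ᵢ) = 31.7000 + 21.1914 + 59.3543 = 112.2457

112.25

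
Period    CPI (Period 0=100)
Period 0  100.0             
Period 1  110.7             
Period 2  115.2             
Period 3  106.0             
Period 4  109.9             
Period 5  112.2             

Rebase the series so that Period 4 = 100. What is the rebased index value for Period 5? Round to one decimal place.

102.1

Rebased(Period 5) = 112.2 / 109.9 × 100 = 102.0928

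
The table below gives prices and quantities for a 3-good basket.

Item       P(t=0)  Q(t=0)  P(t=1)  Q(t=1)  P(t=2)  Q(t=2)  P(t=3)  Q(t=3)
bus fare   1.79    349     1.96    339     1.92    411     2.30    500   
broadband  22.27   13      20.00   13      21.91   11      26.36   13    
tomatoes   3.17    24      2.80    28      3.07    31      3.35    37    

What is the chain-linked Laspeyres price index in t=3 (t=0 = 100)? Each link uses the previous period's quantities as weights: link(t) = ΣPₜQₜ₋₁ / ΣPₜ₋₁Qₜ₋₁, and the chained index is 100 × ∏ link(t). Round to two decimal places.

Link t=0→t=1:
ΣP(t=1)Q(t=0) = 1.96×349 + 20.00×13 + 2.80×24 = 684.04 + 260 + 67.2 = 1011.24
ΣP(t=0)Q(t=0) = 1.79×349 + 22.27×13 + 3.17×24 = 624.71 + 289.51 + 76.08 = 990.3
link = 1011.24/990.3 = 1.021145
Link t=1→t=2:
ΣP(t=2)Q(t=1) = 1.92×339 + 21.91×13 + 3.07×28 = 650.88 + 284.83 + 85.96 = 1021.67
ΣP(t=1)Q(t=1) = 1.96×339 + 20.00×13 + 2.80×28 = 664.44 + 260 + 78.4 = 1002.84
link = 1021.67/1002.84 = 1.018777
Link t=2→t=3:
ΣP(t=3)Q(t=2) = 2.30×411 + 26.36×11 + 3.35×31 = 945.3 + 289.96 + 103.85 = 1339.11
ΣP(t=2)Q(t=2) = 1.92×411 + 21.91×11 + 3.07×31 = 789.12 + 241.01 + 95.17 = 1125.3
link = 1339.11/1125.3 = 1.190003
Chained index = 100 × 1.021145 × 1.018777 × 1.190003 = 123.7982

123.80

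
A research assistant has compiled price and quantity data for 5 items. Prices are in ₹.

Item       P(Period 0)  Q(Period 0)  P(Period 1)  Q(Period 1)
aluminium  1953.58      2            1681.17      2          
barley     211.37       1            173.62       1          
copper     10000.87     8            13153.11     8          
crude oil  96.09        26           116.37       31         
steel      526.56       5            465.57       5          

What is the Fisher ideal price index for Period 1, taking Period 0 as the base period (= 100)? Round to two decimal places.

Laspeyres component (base-period weights):
ΣP(Period 1)Q(Period 0) = 1681.17×2 + 173.62×1 + 13153.11×8 + 116.37×26 + 465.57×5 = 3362.34 + 173.62 + 105224.88 + 3025.62 + 2327.85 = 114114.31
ΣP(Period 0)Q(Period 0) = 1953.58×2 + 211.37×1 + 10000.87×8 + 96.09×26 + 526.56×5 = 3907.16 + 211.37 + 80006.96 + 2498.34 + 2632.8 = 89256.63
L = 114114.31 / 89256.63 × 100 = 127.8497
Paasche component (current-period weights):
ΣP(Period 1)Q(Period 1) = 1681.17×2 + 173.62×1 + 13153.11×8 + 116.37×31 + 465.57×5 = 3362.34 + 173.62 + 105224.88 + 3607.47 + 2327.85 = 114696.16
ΣP(Period 0)Q(Period 1) = 1953.58×2 + 211.37×1 + 10000.87×8 + 96.09×31 + 526.56×5 = 3907.16 + 211.37 + 80006.96 + 2978.79 + 2632.8 = 89737.08
P = 114696.16 / 89737.08 × 100 = 127.8136
Fisher = √(L × P) = √(127.8497 × 127.8136) = 127.8316

127.83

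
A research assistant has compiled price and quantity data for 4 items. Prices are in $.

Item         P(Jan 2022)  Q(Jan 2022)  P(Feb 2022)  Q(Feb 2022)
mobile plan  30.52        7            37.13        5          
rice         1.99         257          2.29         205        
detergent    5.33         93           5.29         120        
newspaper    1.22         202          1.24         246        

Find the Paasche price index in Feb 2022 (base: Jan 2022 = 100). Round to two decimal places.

Paasche price index uses current-period quantities as weights.
ΣP(Feb 2022)·Q(Feb 2022) = 37.13×5 + 2.29×205 + 5.29×120 + 1.24×246 = 185.65 + 469.45 + 634.8 + 305.04 = 1594.94
ΣP(Jan 2022)·Q(Feb 2022) = 30.52×5 + 1.99×205 + 5.33×120 + 1.22×246 = 152.6 + 407.95 + 639.6 + 300.12 = 1500.27
Index = 1594.94 / 1500.27 × 100 = 106.3102

106.31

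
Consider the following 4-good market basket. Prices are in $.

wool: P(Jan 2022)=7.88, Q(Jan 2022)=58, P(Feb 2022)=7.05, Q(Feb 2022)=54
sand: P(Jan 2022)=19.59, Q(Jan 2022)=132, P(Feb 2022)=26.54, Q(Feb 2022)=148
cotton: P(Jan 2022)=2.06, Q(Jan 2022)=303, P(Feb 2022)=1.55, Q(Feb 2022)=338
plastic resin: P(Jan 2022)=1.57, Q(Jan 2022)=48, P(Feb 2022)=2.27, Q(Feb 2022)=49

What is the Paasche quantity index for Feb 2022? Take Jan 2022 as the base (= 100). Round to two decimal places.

110.09

Paasche quantity index uses current-period prices as weights.
ΣP(Feb 2022)·Q(Feb 2022) = 7.05×54 + 26.54×148 + 1.55×338 + 2.27×49 = 380.7 + 3927.92 + 523.9 + 111.23 = 4943.75
ΣP(Feb 2022)·Q(Jan 2022) = 7.05×58 + 26.54×132 + 1.55×303 + 2.27×48 = 408.9 + 3503.28 + 469.65 + 108.96 = 4490.79
Index = 4943.75 / 4490.79 × 100 = 110.0864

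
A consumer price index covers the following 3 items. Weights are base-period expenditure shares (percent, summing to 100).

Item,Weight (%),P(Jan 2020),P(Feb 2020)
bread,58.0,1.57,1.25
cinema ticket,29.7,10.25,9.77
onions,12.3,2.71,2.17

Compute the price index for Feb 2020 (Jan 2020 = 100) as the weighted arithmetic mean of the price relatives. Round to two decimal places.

84.34

bread: 58.0 × (1.25/1.57) = 58.0 × 0.796178 = 46.1783
cinema ticket: 29.7 × (9.77/10.25) = 29.7 × 0.953171 = 28.3092
onions: 12.3 × (2.17/2.71) = 12.3 × 0.800738 = 9.8491
Index = Σ wᵢ·(p₁ᵢ/p₀ᵢ) = 46.1783 + 28.3092 + 9.8491 = 84.3366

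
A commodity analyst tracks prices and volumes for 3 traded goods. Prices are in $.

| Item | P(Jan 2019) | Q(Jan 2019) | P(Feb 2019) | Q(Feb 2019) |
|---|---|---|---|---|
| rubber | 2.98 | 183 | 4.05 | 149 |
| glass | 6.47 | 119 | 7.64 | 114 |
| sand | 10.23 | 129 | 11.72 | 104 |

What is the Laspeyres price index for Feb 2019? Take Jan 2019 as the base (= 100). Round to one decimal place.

120.0

Laspeyres price index uses base-period quantities as weights.
ΣP(Feb 2019)·Q(Jan 2019) = 4.05×183 + 7.64×119 + 11.72×129 = 741.15 + 909.16 + 1511.88 = 3162.19
ΣP(Jan 2019)·Q(Jan 2019) = 2.98×183 + 6.47×119 + 10.23×129 = 545.34 + 769.93 + 1319.67 = 2634.94
Index = 3162.19 / 2634.94 × 100 = 120.0099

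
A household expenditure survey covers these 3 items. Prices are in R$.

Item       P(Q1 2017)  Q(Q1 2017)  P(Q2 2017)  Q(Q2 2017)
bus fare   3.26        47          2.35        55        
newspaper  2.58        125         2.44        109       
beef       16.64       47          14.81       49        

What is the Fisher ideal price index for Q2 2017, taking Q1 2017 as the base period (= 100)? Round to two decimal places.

88.11

Laspeyres component (base-period weights):
ΣP(Q2 2017)Q(Q1 2017) = 2.35×47 + 2.44×125 + 14.81×47 = 110.45 + 305 + 696.07 = 1111.52
ΣP(Q1 2017)Q(Q1 2017) = 3.26×47 + 2.58×125 + 16.64×47 = 153.22 + 322.5 + 782.08 = 1257.8
L = 1111.52 / 1257.8 × 100 = 88.3702
Paasche component (current-period weights):
ΣP(Q2 2017)Q(Q2 2017) = 2.35×55 + 2.44×109 + 14.81×49 = 129.25 + 265.96 + 725.69 = 1120.9
ΣP(Q1 2017)Q(Q2 2017) = 3.26×55 + 2.58×109 + 16.64×49 = 179.3 + 281.22 + 815.36 = 1275.88
P = 1120.9 / 1275.88 × 100 = 87.8531
Fisher = √(L × P) = √(88.3702 × 87.8531) = 88.1113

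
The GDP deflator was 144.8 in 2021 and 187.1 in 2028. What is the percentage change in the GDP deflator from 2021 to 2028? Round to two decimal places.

Change = (187.1 − 144.8) / 144.8 × 100
       = 42.3 / 144.8 × 100 = 29.2127%

29.21%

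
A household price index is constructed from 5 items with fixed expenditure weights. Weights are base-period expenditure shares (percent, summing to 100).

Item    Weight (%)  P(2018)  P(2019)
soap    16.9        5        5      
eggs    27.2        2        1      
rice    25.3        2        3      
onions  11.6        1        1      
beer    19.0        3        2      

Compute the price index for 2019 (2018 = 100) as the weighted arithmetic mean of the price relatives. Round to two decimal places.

soap: 16.9 × (5/5) = 16.9 × 1.000000 = 16.9000
eggs: 27.2 × (1/2) = 27.2 × 0.500000 = 13.6000
rice: 25.3 × (3/2) = 25.3 × 1.500000 = 37.9500
onions: 11.6 × (1/1) = 11.6 × 1.000000 = 11.6000
beer: 19.0 × (2/3) = 19.0 × 0.666667 = 12.6667
Index = Σ wᵢ·(p₁ᵢ/p₀ᵢ) = 16.9000 + 13.6000 + 37.9500 + 11.6000 + 12.6667 = 92.7167

92.72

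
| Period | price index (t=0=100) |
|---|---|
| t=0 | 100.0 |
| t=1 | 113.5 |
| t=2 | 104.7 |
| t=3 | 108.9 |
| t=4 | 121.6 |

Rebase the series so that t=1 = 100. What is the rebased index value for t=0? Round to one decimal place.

Rebased(t=0) = 100.0 / 113.5 × 100 = 88.1057

88.1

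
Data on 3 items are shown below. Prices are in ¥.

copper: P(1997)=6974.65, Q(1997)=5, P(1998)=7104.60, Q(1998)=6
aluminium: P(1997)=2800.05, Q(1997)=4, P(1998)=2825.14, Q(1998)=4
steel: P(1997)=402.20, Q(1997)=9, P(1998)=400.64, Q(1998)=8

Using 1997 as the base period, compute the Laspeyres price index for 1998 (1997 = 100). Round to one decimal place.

Laspeyres price index uses base-period quantities as weights.
ΣP(1998)·Q(1997) = 7104.60×5 + 2825.14×4 + 400.64×9 = 35523 + 11300.56 + 3605.76 = 50429.32
ΣP(1997)·Q(1997) = 6974.65×5 + 2800.05×4 + 402.20×9 = 34873.25 + 11200.2 + 3619.8 = 49693.25
Index = 50429.32 / 49693.25 × 100 = 101.4812

101.5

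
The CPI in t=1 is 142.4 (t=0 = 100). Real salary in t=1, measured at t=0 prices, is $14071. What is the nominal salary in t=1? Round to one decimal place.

20037.1

Nominal = Real × (Index/100) = 14071 × (142.4/100)
        = 14071 × 1.424 = 20037.1040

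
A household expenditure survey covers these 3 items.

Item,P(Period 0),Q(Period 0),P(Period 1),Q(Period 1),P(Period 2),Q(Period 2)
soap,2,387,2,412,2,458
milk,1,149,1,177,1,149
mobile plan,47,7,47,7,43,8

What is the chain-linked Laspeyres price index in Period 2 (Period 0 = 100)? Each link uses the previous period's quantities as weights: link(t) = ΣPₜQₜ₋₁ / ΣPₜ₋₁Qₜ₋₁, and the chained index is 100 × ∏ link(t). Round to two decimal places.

97.89

Link Period 0→Period 1:
ΣP(Period 1)Q(Period 0) = 2×387 + 1×149 + 47×7 = 774 + 149 + 329 = 1252
ΣP(Period 0)Q(Period 0) = 2×387 + 1×149 + 47×7 = 774 + 149 + 329 = 1252
link = 1252/1252 = 1.000000
Link Period 1→Period 2:
ΣP(Period 2)Q(Period 1) = 2×412 + 1×177 + 43×7 = 824 + 177 + 301 = 1302
ΣP(Period 1)Q(Period 1) = 2×412 + 1×177 + 47×7 = 824 + 177 + 329 = 1330
link = 1302/1330 = 0.978947
Chained index = 100 × 1.000000 × 0.978947 = 97.8947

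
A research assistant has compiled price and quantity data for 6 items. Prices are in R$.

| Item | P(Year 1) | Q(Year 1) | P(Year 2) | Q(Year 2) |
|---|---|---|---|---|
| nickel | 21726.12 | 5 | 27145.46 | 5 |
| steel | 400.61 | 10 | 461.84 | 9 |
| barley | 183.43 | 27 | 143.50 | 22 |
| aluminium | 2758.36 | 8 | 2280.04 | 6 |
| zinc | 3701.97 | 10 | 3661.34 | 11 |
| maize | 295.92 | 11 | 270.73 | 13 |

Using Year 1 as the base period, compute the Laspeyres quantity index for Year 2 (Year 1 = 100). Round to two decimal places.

98.59

Laspeyres quantity index uses base-period prices as weights.
ΣP(Year 1)·Q(Year 2) = 21726.12×5 + 400.61×9 + 183.43×22 + 2758.36×6 + 3701.97×11 + 295.92×13 = 108630.6 + 3605.49 + 4035.46 + 16550.16 + 40721.67 + 3846.96 = 177390.34
ΣP(Year 1)·Q(Year 1) = 21726.12×5 + 400.61×10 + 183.43×27 + 2758.36×8 + 3701.97×10 + 295.92×11 = 108630.6 + 4006.1 + 4952.61 + 22066.88 + 37019.7 + 3255.12 = 179931.01
Index = 177390.34 / 179931.01 × 100 = 98.5880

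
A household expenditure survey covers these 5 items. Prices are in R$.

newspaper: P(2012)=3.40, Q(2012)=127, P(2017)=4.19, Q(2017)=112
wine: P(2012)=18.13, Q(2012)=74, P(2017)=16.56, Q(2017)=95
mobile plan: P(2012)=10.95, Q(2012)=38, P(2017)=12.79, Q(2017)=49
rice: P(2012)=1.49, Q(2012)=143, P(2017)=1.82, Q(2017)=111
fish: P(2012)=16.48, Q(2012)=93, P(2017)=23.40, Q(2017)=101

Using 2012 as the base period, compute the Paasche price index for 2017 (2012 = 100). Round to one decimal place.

Paasche price index uses current-period quantities as weights.
ΣP(2017)·Q(2017) = 4.19×112 + 16.56×95 + 12.79×49 + 1.82×111 + 23.40×101 = 469.28 + 1573.2 + 626.71 + 202.02 + 2363.4 = 5234.61
ΣP(2012)·Q(2017) = 3.40×112 + 18.13×95 + 10.95×49 + 1.49×111 + 16.48×101 = 380.8 + 1722.35 + 536.55 + 165.39 + 1664.48 = 4469.57
Index = 5234.61 / 4469.57 × 100 = 117.1166

117.1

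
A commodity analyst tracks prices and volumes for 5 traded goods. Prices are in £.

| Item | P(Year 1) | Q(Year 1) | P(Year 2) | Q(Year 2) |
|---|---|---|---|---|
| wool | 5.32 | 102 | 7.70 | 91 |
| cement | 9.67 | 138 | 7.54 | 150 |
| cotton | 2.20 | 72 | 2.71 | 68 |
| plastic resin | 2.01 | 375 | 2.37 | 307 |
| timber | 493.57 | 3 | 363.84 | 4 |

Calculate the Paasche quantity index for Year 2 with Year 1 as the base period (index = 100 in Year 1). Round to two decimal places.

Paasche quantity index uses current-period prices as weights.
ΣP(Year 2)·Q(Year 2) = 7.70×91 + 7.54×150 + 2.71×68 + 2.37×307 + 363.84×4 = 700.7 + 1131 + 184.28 + 727.59 + 1455.36 = 4198.93
ΣP(Year 2)·Q(Year 1) = 7.70×102 + 7.54×138 + 2.71×72 + 2.37×375 + 363.84×3 = 785.4 + 1040.52 + 195.12 + 888.75 + 1091.52 = 4001.31
Index = 4198.93 / 4001.31 × 100 = 104.9389

104.94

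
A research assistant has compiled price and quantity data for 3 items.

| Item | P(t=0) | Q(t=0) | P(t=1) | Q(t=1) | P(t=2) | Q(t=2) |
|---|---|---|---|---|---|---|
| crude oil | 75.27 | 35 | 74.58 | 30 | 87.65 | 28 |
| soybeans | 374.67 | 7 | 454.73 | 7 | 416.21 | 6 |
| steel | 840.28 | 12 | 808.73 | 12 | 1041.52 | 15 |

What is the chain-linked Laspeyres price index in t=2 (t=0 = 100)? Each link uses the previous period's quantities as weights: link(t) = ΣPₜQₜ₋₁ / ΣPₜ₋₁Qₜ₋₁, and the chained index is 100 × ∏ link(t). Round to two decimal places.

120.50

Link t=0→t=1:
ΣP(t=1)Q(t=0) = 74.58×35 + 454.73×7 + 808.73×12 = 2610.3 + 3183.11 + 9704.76 = 15498.17
ΣP(t=0)Q(t=0) = 75.27×35 + 374.67×7 + 840.28×12 = 2634.45 + 2622.69 + 10083.36 = 15340.5
link = 15498.17/15340.5 = 1.010278
Link t=1→t=2:
ΣP(t=2)Q(t=1) = 87.65×30 + 416.21×7 + 1041.52×12 = 2629.5 + 2913.47 + 12498.24 = 18041.21
ΣP(t=1)Q(t=1) = 74.58×30 + 454.73×7 + 808.73×12 = 2237.4 + 3183.11 + 9704.76 = 15125.27
link = 18041.21/15125.27 = 1.192786
Chained index = 100 × 1.010278 × 1.192786 = 120.5045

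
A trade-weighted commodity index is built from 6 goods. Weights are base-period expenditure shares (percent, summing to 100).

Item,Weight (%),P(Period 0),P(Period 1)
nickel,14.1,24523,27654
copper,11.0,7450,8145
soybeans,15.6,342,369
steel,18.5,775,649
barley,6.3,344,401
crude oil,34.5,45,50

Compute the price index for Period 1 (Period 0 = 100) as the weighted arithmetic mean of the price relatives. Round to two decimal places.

105.93

nickel: 14.1 × (27654/24523) = 14.1 × 1.127676 = 15.9002
copper: 11.0 × (8145/7450) = 11.0 × 1.093289 = 12.0262
soybeans: 15.6 × (369/342) = 15.6 × 1.078947 = 16.8316
steel: 18.5 × (649/775) = 18.5 × 0.837419 = 15.4923
barley: 6.3 × (401/344) = 6.3 × 1.165698 = 7.3439
crude oil: 34.5 × (50/45) = 34.5 × 1.111111 = 38.3333
Index = Σ wᵢ·(p₁ᵢ/p₀ᵢ) = 15.9002 + 12.0262 + 16.8316 + 15.4923 + 7.3439 + 38.3333 = 105.9275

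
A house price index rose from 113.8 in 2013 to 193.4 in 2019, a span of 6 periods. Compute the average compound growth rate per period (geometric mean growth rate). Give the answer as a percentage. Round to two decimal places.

Growth factor = (193.4/113.8)^(1/6) = (1.699473)^(1/6) = 1.092410
Growth rate = 1.092410 − 1 = 0.092410 = 9.2410%

9.24%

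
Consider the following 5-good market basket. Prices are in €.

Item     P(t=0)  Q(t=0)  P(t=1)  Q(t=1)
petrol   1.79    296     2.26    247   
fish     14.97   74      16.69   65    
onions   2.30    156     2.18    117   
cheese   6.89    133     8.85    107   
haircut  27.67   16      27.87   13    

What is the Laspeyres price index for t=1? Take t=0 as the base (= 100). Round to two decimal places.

Laspeyres price index uses base-period quantities as weights.
ΣP(t=1)·Q(t=0) = 2.26×296 + 16.69×74 + 2.18×156 + 8.85×133 + 27.87×16 = 668.96 + 1235.06 + 340.08 + 1177.05 + 445.92 = 3867.07
ΣP(t=0)·Q(t=0) = 1.79×296 + 14.97×74 + 2.30×156 + 6.89×133 + 27.67×16 = 529.84 + 1107.78 + 358.8 + 916.37 + 442.72 = 3355.51
Index = 3867.07 / 3355.51 × 100 = 115.2454

115.25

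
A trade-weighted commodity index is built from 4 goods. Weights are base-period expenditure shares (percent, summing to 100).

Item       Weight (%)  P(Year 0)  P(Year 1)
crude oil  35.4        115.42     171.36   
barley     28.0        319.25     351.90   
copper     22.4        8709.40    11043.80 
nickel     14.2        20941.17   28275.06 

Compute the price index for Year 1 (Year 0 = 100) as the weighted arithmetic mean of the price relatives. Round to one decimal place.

131.0

crude oil: 35.4 × (171.36/115.42) = 35.4 × 1.484665 = 52.5571
barley: 28.0 × (351.90/319.25) = 28.0 × 1.102271 = 30.8636
copper: 22.4 × (11043.80/8709.40) = 22.4 × 1.268032 = 28.4039
nickel: 14.2 × (28275.06/20941.17) = 14.2 × 1.350214 = 19.1730
Index = Σ wᵢ·(p₁ᵢ/p₀ᵢ) = 52.5571 + 30.8636 + 28.4039 + 19.1730 = 130.9977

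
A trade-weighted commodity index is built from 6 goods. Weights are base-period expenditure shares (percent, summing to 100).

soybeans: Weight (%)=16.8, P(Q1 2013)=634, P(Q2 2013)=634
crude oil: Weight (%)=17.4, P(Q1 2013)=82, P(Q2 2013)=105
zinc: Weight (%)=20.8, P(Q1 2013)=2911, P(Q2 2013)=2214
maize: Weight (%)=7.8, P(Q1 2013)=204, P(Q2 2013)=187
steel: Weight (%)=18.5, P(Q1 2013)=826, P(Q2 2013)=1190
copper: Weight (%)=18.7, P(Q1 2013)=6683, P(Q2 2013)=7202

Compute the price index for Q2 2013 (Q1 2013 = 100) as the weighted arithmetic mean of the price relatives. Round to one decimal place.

108.9

soybeans: 16.8 × (634/634) = 16.8 × 1.000000 = 16.8000
crude oil: 17.4 × (105/82) = 17.4 × 1.280488 = 22.2805
zinc: 20.8 × (2214/2911) = 20.8 × 0.760563 = 15.8197
maize: 7.8 × (187/204) = 7.8 × 0.916667 = 7.1500
steel: 18.5 × (1190/826) = 18.5 × 1.440678 = 26.6525
copper: 18.7 × (7202/6683) = 18.7 × 1.077660 = 20.1522
Index = Σ wᵢ·(p₁ᵢ/p₀ᵢ) = 16.8000 + 22.2805 + 15.8197 + 7.1500 + 26.6525 + 20.1522 = 108.8550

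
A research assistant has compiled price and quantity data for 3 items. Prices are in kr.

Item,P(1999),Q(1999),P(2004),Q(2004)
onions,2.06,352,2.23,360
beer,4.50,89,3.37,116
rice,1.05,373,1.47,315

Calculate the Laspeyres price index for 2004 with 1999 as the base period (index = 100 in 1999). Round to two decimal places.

Laspeyres price index uses base-period quantities as weights.
ΣP(2004)·Q(1999) = 2.23×352 + 3.37×89 + 1.47×373 = 784.96 + 299.93 + 548.31 = 1633.2
ΣP(1999)·Q(1999) = 2.06×352 + 4.50×89 + 1.05×373 = 725.12 + 400.5 + 391.65 = 1517.27
Index = 1633.2 / 1517.27 × 100 = 107.6407

107.64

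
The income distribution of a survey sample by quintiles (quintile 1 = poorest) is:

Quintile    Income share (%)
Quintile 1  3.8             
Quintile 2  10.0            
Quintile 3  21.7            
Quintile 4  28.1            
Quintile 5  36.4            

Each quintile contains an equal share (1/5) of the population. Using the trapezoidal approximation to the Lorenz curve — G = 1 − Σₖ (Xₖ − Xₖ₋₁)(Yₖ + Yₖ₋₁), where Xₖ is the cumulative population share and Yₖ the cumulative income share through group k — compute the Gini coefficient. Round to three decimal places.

0.333

Cumulative income shares Yₖ: 0.0380, 0.1380, 0.3550, 0.6360, 1.0000
Σ (Xₖ−Xₖ₋₁)(Yₖ+Yₖ₋₁) = (1/5)(0.0380+0.0000) + (1/5)(0.1380+0.0380) + (1/5)(0.3550+0.1380) + (1/5)(0.6360+0.3550) + (1/5)(1.0000+0.6360)
  = 0.0076 + 0.0352 + 0.0986 + 0.1982 + 0.3272 = 0.6668
G = 1 − 0.6668 = 0.3332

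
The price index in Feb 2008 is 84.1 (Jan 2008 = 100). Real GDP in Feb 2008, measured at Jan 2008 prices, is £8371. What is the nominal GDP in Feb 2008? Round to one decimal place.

7040.0

Nominal = Real × (Index/100) = 8371 × (84.1/100)
        = 8371 × 0.841 = 7040.0110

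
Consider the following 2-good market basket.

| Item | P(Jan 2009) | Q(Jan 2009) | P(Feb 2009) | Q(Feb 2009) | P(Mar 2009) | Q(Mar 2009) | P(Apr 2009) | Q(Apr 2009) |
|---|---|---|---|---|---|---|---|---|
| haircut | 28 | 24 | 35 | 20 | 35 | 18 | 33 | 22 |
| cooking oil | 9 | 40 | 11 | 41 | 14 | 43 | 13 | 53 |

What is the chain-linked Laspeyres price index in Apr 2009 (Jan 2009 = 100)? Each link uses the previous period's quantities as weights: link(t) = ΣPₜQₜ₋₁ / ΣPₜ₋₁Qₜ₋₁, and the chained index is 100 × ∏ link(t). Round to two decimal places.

128.48

Link Jan 2009→Feb 2009:
ΣP(Feb 2009)Q(Jan 2009) = 35×24 + 11×40 = 840 + 440 = 1280
ΣP(Jan 2009)Q(Jan 2009) = 28×24 + 9×40 = 672 + 360 = 1032
link = 1280/1032 = 1.240310
Link Feb 2009→Mar 2009:
ΣP(Mar 2009)Q(Feb 2009) = 35×20 + 14×41 = 700 + 574 = 1274
ΣP(Feb 2009)Q(Feb 2009) = 35×20 + 11×41 = 700 + 451 = 1151
link = 1274/1151 = 1.106864
Link Mar 2009→Apr 2009:
ΣP(Apr 2009)Q(Mar 2009) = 33×18 + 13×43 = 594 + 559 = 1153
ΣP(Mar 2009)Q(Mar 2009) = 35×18 + 14×43 = 630 + 602 = 1232
link = 1153/1232 = 0.935877
Chained index = 100 × 1.240310 × 1.106864 × 0.935877 = 128.4822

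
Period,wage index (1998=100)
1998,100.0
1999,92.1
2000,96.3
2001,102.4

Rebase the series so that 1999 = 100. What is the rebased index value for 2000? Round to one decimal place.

Rebased(2000) = 96.3 / 92.1 × 100 = 104.5603

104.6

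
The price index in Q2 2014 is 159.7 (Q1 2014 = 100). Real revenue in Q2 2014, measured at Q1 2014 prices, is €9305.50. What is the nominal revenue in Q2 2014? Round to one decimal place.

Nominal = Real × (Index/100) = 9305.50 × (159.7/100)
        = 9305.50 × 1.597 = 14860.8835

14860.9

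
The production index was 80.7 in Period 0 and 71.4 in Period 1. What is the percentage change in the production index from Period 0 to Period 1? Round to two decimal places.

-11.52%

Change = (71.4 − 80.7) / 80.7 × 100
       = -9.3 / 80.7 × 100 = -11.5242%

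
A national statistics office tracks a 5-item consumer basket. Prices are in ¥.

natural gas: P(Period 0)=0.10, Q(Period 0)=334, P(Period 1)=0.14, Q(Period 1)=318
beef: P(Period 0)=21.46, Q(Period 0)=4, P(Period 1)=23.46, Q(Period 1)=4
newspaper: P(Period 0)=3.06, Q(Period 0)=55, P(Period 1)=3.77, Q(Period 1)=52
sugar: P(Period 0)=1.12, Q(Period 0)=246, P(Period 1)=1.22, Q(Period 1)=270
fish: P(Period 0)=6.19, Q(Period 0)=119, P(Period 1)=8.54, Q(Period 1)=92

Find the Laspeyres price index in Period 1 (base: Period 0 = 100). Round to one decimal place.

128.1

Laspeyres price index uses base-period quantities as weights.
ΣP(Period 1)·Q(Period 0) = 0.14×334 + 23.46×4 + 3.77×55 + 1.22×246 + 8.54×119 = 46.76 + 93.84 + 207.35 + 300.12 + 1016.26 = 1664.33
ΣP(Period 0)·Q(Period 0) = 0.10×334 + 21.46×4 + 3.06×55 + 1.12×246 + 6.19×119 = 33.4 + 85.84 + 168.3 + 275.52 + 736.61 = 1299.67
Index = 1664.33 / 1299.67 × 100 = 128.0579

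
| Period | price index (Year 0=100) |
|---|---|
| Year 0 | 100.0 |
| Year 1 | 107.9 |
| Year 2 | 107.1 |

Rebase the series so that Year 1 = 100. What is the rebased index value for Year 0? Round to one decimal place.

92.7

Rebased(Year 0) = 100.0 / 107.9 × 100 = 92.6784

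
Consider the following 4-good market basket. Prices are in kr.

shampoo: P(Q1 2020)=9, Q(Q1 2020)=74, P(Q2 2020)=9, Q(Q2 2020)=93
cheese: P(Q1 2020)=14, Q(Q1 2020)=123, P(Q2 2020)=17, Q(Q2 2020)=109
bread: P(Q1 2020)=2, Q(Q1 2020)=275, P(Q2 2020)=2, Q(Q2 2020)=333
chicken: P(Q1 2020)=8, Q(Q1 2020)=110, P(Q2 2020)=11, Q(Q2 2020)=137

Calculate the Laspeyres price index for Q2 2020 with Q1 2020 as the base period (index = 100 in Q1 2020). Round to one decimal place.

118.3

Laspeyres price index uses base-period quantities as weights.
ΣP(Q2 2020)·Q(Q1 2020) = 9×74 + 17×123 + 2×275 + 11×110 = 666 + 2091 + 550 + 1210 = 4517
ΣP(Q1 2020)·Q(Q1 2020) = 9×74 + 14×123 + 2×275 + 8×110 = 666 + 1722 + 550 + 880 = 3818
Index = 4517 / 3818 × 100 = 118.3080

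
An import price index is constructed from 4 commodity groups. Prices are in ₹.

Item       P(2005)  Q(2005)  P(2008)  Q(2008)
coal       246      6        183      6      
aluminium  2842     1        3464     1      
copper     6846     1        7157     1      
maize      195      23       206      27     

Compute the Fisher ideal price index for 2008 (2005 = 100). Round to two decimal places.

Laspeyres component (base-period weights):
ΣP(2008)Q(2005) = 183×6 + 3464×1 + 7157×1 + 206×23 = 1098 + 3464 + 7157 + 4738 = 16457
ΣP(2005)Q(2005) = 246×6 + 2842×1 + 6846×1 + 195×23 = 1476 + 2842 + 6846 + 4485 = 15649
L = 16457 / 15649 × 100 = 105.1633
Paasche component (current-period weights):
ΣP(2008)Q(2008) = 183×6 + 3464×1 + 7157×1 + 206×27 = 1098 + 3464 + 7157 + 5562 = 17281
ΣP(2005)Q(2008) = 246×6 + 2842×1 + 6846×1 + 195×27 = 1476 + 2842 + 6846 + 5265 = 16429
P = 17281 / 16429 × 100 = 105.1860
Fisher = √(L × P) = √(105.1633 × 105.1860) = 105.1746

105.17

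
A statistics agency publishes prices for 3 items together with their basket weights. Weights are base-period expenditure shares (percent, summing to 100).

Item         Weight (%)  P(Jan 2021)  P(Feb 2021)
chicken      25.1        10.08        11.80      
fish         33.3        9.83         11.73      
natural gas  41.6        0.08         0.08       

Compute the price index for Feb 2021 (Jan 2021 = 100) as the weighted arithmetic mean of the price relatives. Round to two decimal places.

chicken: 25.1 × (11.80/10.08) = 25.1 × 1.170635 = 29.3829
fish: 33.3 × (11.73/9.83) = 33.3 × 1.193286 = 39.7364
natural gas: 41.6 × (0.08/0.08) = 41.6 × 1.000000 = 41.6000
Index = Σ wᵢ·(p₁ᵢ/p₀ᵢ) = 29.3829 + 39.7364 + 41.6000 = 110.7194

110.72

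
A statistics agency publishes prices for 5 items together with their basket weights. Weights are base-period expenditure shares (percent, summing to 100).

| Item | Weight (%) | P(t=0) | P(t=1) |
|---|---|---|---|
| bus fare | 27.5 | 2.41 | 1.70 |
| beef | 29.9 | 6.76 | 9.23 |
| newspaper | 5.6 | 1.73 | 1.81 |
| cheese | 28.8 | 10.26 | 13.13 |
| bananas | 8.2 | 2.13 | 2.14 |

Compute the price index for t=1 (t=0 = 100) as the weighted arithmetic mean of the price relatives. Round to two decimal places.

bus fare: 27.5 × (1.70/2.41) = 27.5 × 0.705394 = 19.3983
beef: 29.9 × (9.23/6.76) = 29.9 × 1.365385 = 40.8250
newspaper: 5.6 × (1.81/1.73) = 5.6 × 1.046243 = 5.8590
cheese: 28.8 × (13.13/10.26) = 28.8 × 1.279727 = 36.8561
bananas: 8.2 × (2.14/2.13) = 8.2 × 1.004695 = 8.2385
Index = Σ wᵢ·(p₁ᵢ/p₀ᵢ) = 19.3983 + 40.8250 + 5.8590 + 36.8561 + 8.2385 = 111.1769

111.18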